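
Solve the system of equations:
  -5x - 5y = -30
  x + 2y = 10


Using Cramer's rule:
Determinant D = (-5)(2) - (1)(-5) = -10 + 5 = -5
Dx = (-30)(2) - (10)(-5) = -60 + 50 = -10
Dy = (-5)(10) - (1)(-30) = -50 + 30 = -20
x = Dx/D = -10/-5 = 2
y = Dy/D = -20/-5 = 4

x = 2, y = 4


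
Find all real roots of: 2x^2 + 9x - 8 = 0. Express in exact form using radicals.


Using the quadratic formula: x = (-b ± sqrt(b^2 - 4ac)) / (2a)
Here a = 2, b = 9, c = -8
Discriminant = b^2 - 4ac = 9^2 - 4(2)(-8) = 81 + 64 = 145
Since discriminant = 145 > 0, there are two real roots.
x = (-9 ± sqrt(145)) / 4
Numerically: x ≈ 0.7604 or x ≈ -5.2604

x = (-9 + sqrt(145)) / 4 or x = (-9 - sqrt(145)) / 4


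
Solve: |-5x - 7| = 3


An absolute value equation |expr| = 3 gives two cases:
Case 1: -5x - 7 = 3
  -5x = 10, so x = -2
Case 2: -5x - 7 = -3
  -5x = 4, so x = -4/5

x = -2, x = -4/5


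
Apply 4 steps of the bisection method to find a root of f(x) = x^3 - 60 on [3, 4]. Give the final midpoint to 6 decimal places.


f(x) = x^3 - 60
f(3) = -33 < 0
f(4) = 4 > 0

Step 1: midpoint = (3.000000 + 4.000000)/2 = 3.500000
  f(3.500000) = -17.125000
  f(mid) < 0, so root is in [3.500000, 4.000000]

Step 2: midpoint = (3.500000 + 4.000000)/2 = 3.750000
  f(3.750000) = -7.265625
  f(mid) < 0, so root is in [3.750000, 4.000000]

Step 3: midpoint = (3.750000 + 4.000000)/2 = 3.875000
  f(3.875000) = -1.814453
  f(mid) < 0, so root is in [3.875000, 4.000000]

Step 4: midpoint = (3.875000 + 4.000000)/2 = 3.937500
  f(3.937500) = 1.046631
  f(mid) > 0, so root is in [3.875000, 3.937500]

midpoint = 3.937500


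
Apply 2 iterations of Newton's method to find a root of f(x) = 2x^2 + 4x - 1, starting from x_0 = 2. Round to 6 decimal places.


Newton's method: x_(n+1) = x_n - f(x_n)/f'(x_n)
f(x) = 2x^2 + 4x - 1
f'(x) = 4x + 4

Iteration 1:
  f(2.000000) = 15.000000
  f'(2.000000) = 12.000000
  x_1 = 2.000000 - (15.000000)/(12.000000) = 0.750000

Iteration 2:
  f(0.750000) = 3.125000
  f'(0.750000) = 7.000000
  x_2 = 0.750000 - (3.125000)/(7.000000) = 0.303571

x_2 = 0.303571


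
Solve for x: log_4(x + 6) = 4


Convert to exponential form: x + 6 = 4^4 = 256
x = 256 - 6 = 250
Check: log_4(250 + 6) = log_4(256) = log_4(256) = 4 ✓

x = 250


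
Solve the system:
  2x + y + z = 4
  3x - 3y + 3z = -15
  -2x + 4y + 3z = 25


Using Cramer's rule. Expand each determinant along the first row.
D  = 2*[(-3)*3 - 3*4] - 1*[3*3 - 3*(-2)] + 1*[3*4 - (-3)*(-2)]
  = 2*(-21) - 1*(15) + 1*(6) = -51
Dx = 4*[(-3)*3 - 3*4] - 1*[(-15)*3 - 3*25] + 1*[(-15)*4 - (-3)*25]
  = 4*(-21) - 1*(-120) + 1*(15) = 51
Dy = 2*[(-15)*3 - 3*25] - 4*[3*3 - 3*(-2)] + 1*[3*25 - (-15)*(-2)]
  = 2*(-120) - 4*(15) + 1*(45) = -255
Dz = 2*[(-3)*25 - (-15)*4] - 1*[3*25 - (-15)*(-2)] + 4*[3*4 - (-3)*(-2)]
  = 2*(-15) - 1*(45) + 4*(6) = -51
x = Dx/D = 51/-51 = -1, y = Dy/D = -255/-51 = 5, z = Dz/D = -51/-51 = 1
Check eq1: (2)(-1) + (1)(5) + (1)(1) = 4 = 4 ✓
Check eq2: (3)(-1) + (-3)(5) + (3)(1) = -15 = -15 ✓
Check eq3: (-2)(-1) + (4)(5) + (3)(1) = 25 = 25 ✓

x = -1, y = 5, z = 1


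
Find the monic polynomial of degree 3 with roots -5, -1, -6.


A monic polynomial with roots -5, -1, -6 is:
p(x) = (x + 5)(x + 1)(x + 6)
After multiplying by (x + 5): x + 5
After multiplying by (x + 1): x^2 + 6x + 5
After multiplying by (x + 6): x^3 + 12x^2 + 41x + 30

x^3 + 12x^2 + 41x + 30


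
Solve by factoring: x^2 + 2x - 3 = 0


We need two numbers that multiply to -3 and add to 2.
Those numbers are -1 and 3 (since (-1) * 3 = -3 and (-1) + 3 = 2).
So x^2 + 2x - 3 = (x - 1)(x + 3) = 0
Setting each factor to zero: x = 1 or x = -3

x = -3, x = 1


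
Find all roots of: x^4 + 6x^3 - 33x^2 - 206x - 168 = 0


Let p(x) = x^4 + 6x^3 - 33x^2 - 206x - 168. By the rational root theorem (leading coefficient 1), any rational root is an integer divisor of 168: try ±1, ±2, ... in turn.
Test x = 1: value = -400 ≠ 0.
Test x = -1: value = 0 ✓, so (x + 1) is a factor.
Synthetic division by (x + 1): bring down 1; 1(-1) + 6 = 5; 5(-1) - 33 = -38; (-38)(-1) - 206 = -168; (-168)(-1) - 168 = 0 → quotient x^3 + 5x^2 - 38x - 168, remainder 0.
Continue with the quotient x^3 + 5x^2 - 38x - 168 (candidates must divide 168; re-test x = -1 first in case it repeats).
Test x = -1: value = -126 ≠ 0.
Test x = 2: value = -216 ≠ 0.
Test x = -2: value = -80 ≠ 0.
Test x = 3: value = -210 ≠ 0.
Test x = -3: value = -36 ≠ 0.
Test x = 4: value = -176 ≠ 0.
Test x = -4: value = 0 ✓, so (x + 4) is a factor.
Synthetic division by (x + 4): bring down 1; 1(-4) + 5 = 1; 1(-4) - 38 = -42; (-42)(-4) - 168 = 0 → quotient x^2 + x - 42, remainder 0.
Solve the quadratic x^2 + x - 42 = 0: discriminant = 1^2 - 4(1)(-42) = 1 + 168 = 169.
sqrt(169) = 13, so x = (-1 ± 13)/2: x = 6 or x = -7.
Collecting all roots found:

x = -7, x = -4, x = -1, x = 6


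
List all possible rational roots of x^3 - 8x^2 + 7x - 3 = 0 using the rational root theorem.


Rational root theorem: possible roots are ±p/q where:
  p divides the constant term (-3): p ∈ {1, 3}
  q divides the leading coefficient (1): q ∈ {1}

All possible rational roots: -3, -1, 1, 3

-3, -1, 1, 3


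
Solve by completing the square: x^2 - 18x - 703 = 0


Start: x^2 - 18x - 703 = 0
Move constant: x^2 - 18x = 703
Half of -18 is -9, squared is 81
Add 81 to both sides: x^2 - 18x + 81 = 784
(x - 9)^2 = 784
x - 9 = ±28
x = 9 + 28 = 37 or x = 9 - 28 = -19

x = -19, x = 37


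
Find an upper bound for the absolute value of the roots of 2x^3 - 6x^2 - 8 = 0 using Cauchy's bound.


Cauchy's bound: all roots r satisfy |r| <= 1 + max(|a_i/a_n|) for i = 0,...,n-1
where a_n is the leading coefficient.

Coefficients: [2, -6, 0, -8]
Leading coefficient a_n = 2
Ratios |a_i/a_n|: 3, 0, 4
Maximum ratio: 4
Cauchy's bound: |r| <= 1 + 4 = 5

Upper bound = 5


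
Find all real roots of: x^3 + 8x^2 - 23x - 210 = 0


Let p(x) = x^3 + 8x^2 - 23x - 210. By the rational root theorem (leading coefficient 1), any rational root is an integer divisor of 210: try ±1, ±2, ... in turn.
Test x = 1: value = -224 ≠ 0.
Test x = -1: value = -180 ≠ 0.
Test x = 2: value = -216 ≠ 0.
Test x = -2: value = -140 ≠ 0.
Test x = 3: value = -180 ≠ 0.
Test x = -3: value = -96 ≠ 0.
Test x = 5: value = 0 ✓, so (x - 5) is a factor.
Synthetic division by (x - 5): bring down 1; 1(5) + 8 = 13; 13(5) - 23 = 42; 42(5) - 210 = 0 → quotient x^2 + 13x + 42, remainder 0.
Solve the quadratic x^2 + 13x + 42 = 0: discriminant = 13^2 - 4(1)(42) = 169 - 168 = 1.
sqrt(1) = 1, so x = (-13 ± 1)/2: x = -6 or x = -7.

x = -7, x = -6, x = 5


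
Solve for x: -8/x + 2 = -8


Subtract 2 from both sides: -8/x = -10
Multiply both sides by x: -8 = -10 * x
Divide by -10: x = 4/5

x = 4/5


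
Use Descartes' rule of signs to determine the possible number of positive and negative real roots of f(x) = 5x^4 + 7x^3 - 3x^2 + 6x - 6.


Descartes' rule of signs:

For positive roots, count sign changes in f(x) = 5x^4 + 7x^3 - 3x^2 + 6x - 6:
Signs of coefficients: +, +, -, +, -
Number of sign changes: 3
Possible positive real roots: 3, 1

For negative roots, examine f(-x) = 5x^4 - 7x^3 - 3x^2 - 6x - 6:
Signs of coefficients: +, -, -, -, -
Number of sign changes: 1
Possible negative real roots: 1

Positive roots: 3 or 1; Negative roots: 1


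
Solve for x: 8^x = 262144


Express both sides with the same base.
262144 = 8^6
Since the bases match: x = 6

x = 6


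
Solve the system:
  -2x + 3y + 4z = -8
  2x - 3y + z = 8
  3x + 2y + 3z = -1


Using Cramer's rule. Expand each determinant along the first row.
D  = (-2)*[(-3)*3 - 1*2] - 3*[2*3 - 1*3] + 4*[2*2 - (-3)*3]
  = (-2)*(-11) - 3*(3) + 4*(13) = 65
Dx = (-8)*[(-3)*3 - 1*2] - 3*[8*3 - 1*(-1)] + 4*[8*2 - (-3)*(-1)]
  = (-8)*(-11) - 3*(25) + 4*(13) = 65
Dy = (-2)*[8*3 - 1*(-1)] - (-8)*[2*3 - 1*3] + 4*[2*(-1) - 8*3]
  = (-2)*(25) - (-8)*(3) + 4*(-26) = -130
Dz = (-2)*[(-3)*(-1) - 8*2] - 3*[2*(-1) - 8*3] + (-8)*[2*2 - (-3)*3]
  = (-2)*(-13) - 3*(-26) + (-8)*(13) = 0
x = Dx/D = 65/65 = 1, y = Dy/D = -130/65 = -2, z = Dz/D = 0/65 = 0
Check eq1: (-2)(1) + (3)(-2) + (4)(0) = -8 = -8 ✓
Check eq2: (2)(1) + (-3)(-2) + (1)(0) = 8 = 8 ✓
Check eq3: (3)(1) + (2)(-2) + (3)(0) = -1 = -1 ✓

x = 1, y = -2, z = 0


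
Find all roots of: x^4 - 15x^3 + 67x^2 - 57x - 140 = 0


Let p(x) = x^4 - 15x^3 + 67x^2 - 57x - 140. By the rational root theorem (leading coefficient 1), any rational root is an integer divisor of 140: try ±1, ±2, ... in turn.
Test x = 1: value = -144 ≠ 0.
Test x = -1: value = 0 ✓, so (x + 1) is a factor.
Synthetic division by (x + 1): bring down 1; 1(-1) - 15 = -16; (-16)(-1) + 67 = 83; 83(-1) - 57 = -140; (-140)(-1) - 140 = 0 → quotient x^3 - 16x^2 + 83x - 140, remainder 0.
Continue with the quotient x^3 - 16x^2 + 83x - 140 (candidates must divide 140; re-test x = -1 first in case it repeats).
Test x = -1: value = -240 ≠ 0.
Test x = 2: value = -30 ≠ 0.
Test x = -2: value = -378 ≠ 0.
Test x = 4: value = 0 ✓, so (x - 4) is a factor.
Synthetic division by (x - 4): bring down 1; 1(4) - 16 = -12; (-12)(4) + 83 = 35; 35(4) - 140 = 0 → quotient x^2 - 12x + 35, remainder 0.
Solve the quadratic x^2 - 12x + 35 = 0: discriminant = (-12)^2 - 4(1)(35) = 144 - 140 = 4.
sqrt(4) = 2, so x = (12 ± 2)/2: x = 7 or x = 5.
Collecting all roots found:

x = -1, x = 4, x = 5, x = 7


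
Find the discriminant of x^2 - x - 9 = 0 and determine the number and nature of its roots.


For ax^2 + bx + c = 0, discriminant D = b^2 - 4ac
Here a = 1, b = -1, c = -9
D = (-1)^2 - 4(1)(-9) = 1 + 36 = 37

D = 37 > 0 but not a perfect square
The equation has 2 distinct real irrational roots.

Discriminant = 37, 2 distinct real irrational roots


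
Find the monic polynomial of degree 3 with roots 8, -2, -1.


A monic polynomial with roots 8, -2, -1 is:
p(x) = (x - 8)(x + 2)(x + 1)
After multiplying by (x - 8): x - 8
After multiplying by (x + 2): x^2 - 6x - 16
After multiplying by (x + 1): x^3 - 5x^2 - 22x - 16

x^3 - 5x^2 - 22x - 16


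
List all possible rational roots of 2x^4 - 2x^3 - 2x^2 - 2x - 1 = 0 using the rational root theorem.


Rational root theorem: possible roots are ±p/q where:
  p divides the constant term (-1): p ∈ {1}
  q divides the leading coefficient (2): q ∈ {1, 2}

All possible rational roots: -1, -1/2, 1/2, 1

-1, -1/2, 1/2, 1


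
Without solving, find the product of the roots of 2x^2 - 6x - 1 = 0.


By Vieta's formulas for ax^2 + bx + c = 0:
  Sum of roots = -b/a
  Product of roots = c/a

Here a = 2, b = -6, c = -1
Sum = -(-6)/2 = 3
Product = -1/2 = -1/2

Product = -1/2


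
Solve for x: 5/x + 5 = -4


Subtract 5 from both sides: 5/x = -9
Multiply both sides by x: 5 = -9 * x
Divide by -9: x = -5/9

x = -5/9


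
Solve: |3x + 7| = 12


An absolute value equation |expr| = 12 gives two cases:
Case 1: 3x + 7 = 12
  3x = 5, so x = 5/3
Case 2: 3x + 7 = -12
  3x = -19, so x = -19/3

x = -19/3, x = 5/3


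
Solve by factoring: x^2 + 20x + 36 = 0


We need two numbers that multiply to 36 and add to 20.
Those numbers are 18 and 2 (since 18 * 2 = 36 and 18 + 2 = 20).
So x^2 + 20x + 36 = (x + 18)(x + 2) = 0
Setting each factor to zero: x = -18 or x = -2

x = -18, x = -2


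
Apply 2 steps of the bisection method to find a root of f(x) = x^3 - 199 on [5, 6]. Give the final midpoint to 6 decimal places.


f(x) = x^3 - 199
f(5) = -74 < 0
f(6) = 17 > 0

Step 1: midpoint = (5.000000 + 6.000000)/2 = 5.500000
  f(5.500000) = -32.625000
  f(mid) < 0, so root is in [5.500000, 6.000000]

Step 2: midpoint = (5.500000 + 6.000000)/2 = 5.750000
  f(5.750000) = -8.890625
  f(mid) < 0, so root is in [5.750000, 6.000000]

midpoint = 5.750000


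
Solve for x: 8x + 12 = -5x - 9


Starting with: 8x + 12 = -5x - 9
Move all x terms to left: (8 + 5)x = -9 - 12
Simplify: 13x = -21
Divide both sides by 13: x = -21/13

x = -21/13


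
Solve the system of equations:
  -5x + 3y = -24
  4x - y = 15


Using Cramer's rule:
Determinant D = (-5)(-1) - (4)(3) = 5 - 12 = -7
Dx = (-24)(-1) - (15)(3) = 24 - 45 = -21
Dy = (-5)(15) - (4)(-24) = -75 + 96 = 21
x = Dx/D = -21/-7 = 3
y = Dy/D = 21/-7 = -3

x = 3, y = -3


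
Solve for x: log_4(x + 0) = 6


Convert to exponential form: x + 0 = 4^6 = 4096
x = 4096 - 0 = 4096
Check: log_4(4096 + 0) = log_4(4096) = log_4(4096) = 6 ✓

x = 4096


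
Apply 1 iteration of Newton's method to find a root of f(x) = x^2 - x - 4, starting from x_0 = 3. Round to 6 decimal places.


Newton's method: x_(n+1) = x_n - f(x_n)/f'(x_n)
f(x) = x^2 - x - 4
f'(x) = 2x - 1

Iteration 1:
  f(3.000000) = 2.000000
  f'(3.000000) = 5.000000
  x_1 = 3.000000 - (2.000000)/(5.000000) = 2.600000

x_1 = 2.600000


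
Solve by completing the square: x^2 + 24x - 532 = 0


Start: x^2 + 24x - 532 = 0
Move constant: x^2 + 24x = 532
Half of 24 is 12, squared is 144
Add 144 to both sides: x^2 + 24x + 144 = 676
(x + 12)^2 = 676
x + 12 = ±26
x = -12 + 26 = 14 or x = -12 - 26 = -38

x = -38, x = 14


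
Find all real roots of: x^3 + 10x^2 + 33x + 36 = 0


Let p(x) = x^3 + 10x^2 + 33x + 36. By the rational root theorem (leading coefficient 1), any rational root is an integer divisor of 36: try ±1, ±2, ... in turn.
Test x = 1: value = 80 ≠ 0.
Test x = -1: value = 12 ≠ 0.
Test x = 2: value = 150 ≠ 0.
Test x = -2: value = 2 ≠ 0.
Test x = 3: value = 252 ≠ 0.
Test x = -3: value = 0 ✓, so (x + 3) is a factor.
Synthetic division by (x + 3): bring down 1; 1(-3) + 10 = 7; 7(-3) + 33 = 12; 12(-3) + 36 = 0 → quotient x^2 + 7x + 12, remainder 0.
Solve the quadratic x^2 + 7x + 12 = 0: discriminant = 7^2 - 4(1)(12) = 49 - 48 = 1.
sqrt(1) = 1, so x = (-7 ± 1)/2: x = -3 or x = -4.

x = -4, x = -3 (multiplicity 2)


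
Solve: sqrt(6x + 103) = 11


Square both sides: 6x + 103 = 11^2 = 121
6x = 121 - 103 = 18
x = 3
Check: sqrt(6*3 + 103) = sqrt(121) = 11 ✓

x = 3


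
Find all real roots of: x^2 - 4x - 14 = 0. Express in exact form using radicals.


Using the quadratic formula: x = (-b ± sqrt(b^2 - 4ac)) / (2a)
Here a = 1, b = -4, c = -14
Discriminant = b^2 - 4ac = (-4)^2 - 4(1)(-14) = 16 + 56 = 72
Since discriminant = 72 > 0, there are two real roots.
x = (4 ± 6*sqrt(2)) / 2
Simplifying: x = 2 ± 3*sqrt(2)
Numerically: x ≈ 6.2426 or x ≈ -2.2426

x = 2 + 3*sqrt(2) or x = 2 - 3*sqrt(2)


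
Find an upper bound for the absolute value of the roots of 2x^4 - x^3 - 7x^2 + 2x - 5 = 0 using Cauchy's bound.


Cauchy's bound: all roots r satisfy |r| <= 1 + max(|a_i/a_n|) for i = 0,...,n-1
where a_n is the leading coefficient.

Coefficients: [2, -1, -7, 2, -5]
Leading coefficient a_n = 2
Ratios |a_i/a_n|: 1/2, 7/2, 1, 5/2
Maximum ratio: 7/2
Cauchy's bound: |r| <= 1 + 7/2 = 9/2

Upper bound = 9/2


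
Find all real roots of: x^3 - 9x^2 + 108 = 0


Let p(x) = x^3 - 9x^2 + 108. By the rational root theorem (leading coefficient 1), any rational root is an integer divisor of 108: try ±1, ±2, ... in turn.
Test x = 1: value = 100 ≠ 0.
Test x = -1: value = 98 ≠ 0.
Test x = 2: value = 80 ≠ 0.
Test x = -2: value = 64 ≠ 0.
Test x = 3: value = 54 ≠ 0.
Test x = -3: value = 0 ✓, so (x + 3) is a factor.
Synthetic division by (x + 3): bring down 1; 1(-3) - 9 = -12; (-12)(-3) + 0 = 36; 36(-3) + 108 = 0 → quotient x^2 - 12x + 36, remainder 0.
Solve the quadratic x^2 - 12x + 36 = 0: discriminant = (-12)^2 - 4(1)(36) = 144 - 144 = 0.
Discriminant = 0, so a double root: x = 12/2 = 6.

x = -3, x = 6 (multiplicity 2)


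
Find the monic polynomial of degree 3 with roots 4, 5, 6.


A monic polynomial with roots 4, 5, 6 is:
p(x) = (x - 4)(x - 5)(x - 6)
After multiplying by (x - 4): x - 4
After multiplying by (x - 5): x^2 - 9x + 20
After multiplying by (x - 6): x^3 - 15x^2 + 74x - 120

x^3 - 15x^2 + 74x - 120


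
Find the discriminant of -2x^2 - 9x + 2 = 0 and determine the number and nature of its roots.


For ax^2 + bx + c = 0, discriminant D = b^2 - 4ac
Here a = -2, b = -9, c = 2
D = (-9)^2 - 4(-2)(2) = 81 + 16 = 97

D = 97 > 0 but not a perfect square
The equation has 2 distinct real irrational roots.

Discriminant = 97, 2 distinct real irrational roots


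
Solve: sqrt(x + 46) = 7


Square both sides: x + 46 = 7^2 = 49
x = 49 - 46 = 3
x = 3
Check: sqrt(1*3 + 46) = sqrt(49) = 7 ✓

x = 3


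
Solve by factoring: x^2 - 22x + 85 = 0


We need two numbers that multiply to 85 and add to -22.
Those numbers are -5 and -17 (since (-5) * (-17) = 85 and (-5) + (-17) = -22).
So x^2 - 22x + 85 = (x - 5)(x - 17) = 0
Setting each factor to zero: x = 5 or x = 17

x = 5, x = 17


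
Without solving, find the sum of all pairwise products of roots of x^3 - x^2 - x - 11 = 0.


By Vieta's formulas for x^3 + bx^2 + cx + d = 0:
  r1 + r2 + r3 = -b/a = 1
  r1*r2 + r1*r3 + r2*r3 = c/a = -1
  r1*r2*r3 = -d/a = 11


Sum of pairwise products = -1


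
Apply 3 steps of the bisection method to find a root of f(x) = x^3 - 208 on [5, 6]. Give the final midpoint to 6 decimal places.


f(x) = x^3 - 208
f(5) = -83 < 0
f(6) = 8 > 0

Step 1: midpoint = (5.000000 + 6.000000)/2 = 5.500000
  f(5.500000) = -41.625000
  f(mid) < 0, so root is in [5.500000, 6.000000]

Step 2: midpoint = (5.500000 + 6.000000)/2 = 5.750000
  f(5.750000) = -17.890625
  f(mid) < 0, so root is in [5.750000, 6.000000]

Step 3: midpoint = (5.750000 + 6.000000)/2 = 5.875000
  f(5.875000) = -5.220703
  f(mid) < 0, so root is in [5.875000, 6.000000]

midpoint = 5.875000


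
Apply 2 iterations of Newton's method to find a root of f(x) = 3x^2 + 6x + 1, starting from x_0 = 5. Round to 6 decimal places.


Newton's method: x_(n+1) = x_n - f(x_n)/f'(x_n)
f(x) = 3x^2 + 6x + 1
f'(x) = 6x + 6

Iteration 1:
  f(5.000000) = 106.000000
  f'(5.000000) = 36.000000
  x_1 = 5.000000 - (106.000000)/(36.000000) = 2.055556

Iteration 2:
  f(2.055556) = 26.009259
  f'(2.055556) = 18.333333
  x_2 = 2.055556 - (26.009259)/(18.333333) = 0.636869

x_2 = 0.636869


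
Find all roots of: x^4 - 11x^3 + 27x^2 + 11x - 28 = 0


Let p(x) = x^4 - 11x^3 + 27x^2 + 11x - 28. By the rational root theorem (leading coefficient 1), any rational root is an integer divisor of 28: try ±1, ±2, ... in turn.
Test x = 1: value = 0 ✓, so (x - 1) is a factor.
Synthetic division by (x - 1): bring down 1; 1(1) - 11 = -10; (-10)(1) + 27 = 17; 17(1) + 11 = 28; 28(1) - 28 = 0 → quotient x^3 - 10x^2 + 17x + 28, remainder 0.
Continue with the quotient x^3 - 10x^2 + 17x + 28 (candidates must divide 28; re-test x = 1 first in case it repeats).
Test x = 1: value = 36 ≠ 0.
Test x = -1: value = 0 ✓, so (x + 1) is a factor.
Synthetic division by (x + 1): bring down 1; 1(-1) - 10 = -11; (-11)(-1) + 17 = 28; 28(-1) + 28 = 0 → quotient x^2 - 11x + 28, remainder 0.
Solve the quadratic x^2 - 11x + 28 = 0: discriminant = (-11)^2 - 4(1)(28) = 121 - 112 = 9.
sqrt(9) = 3, so x = (11 ± 3)/2: x = 7 or x = 4.
Collecting all roots found:

x = -1, x = 1, x = 4, x = 7


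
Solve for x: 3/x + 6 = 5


Subtract 6 from both sides: 3/x = -1
Multiply both sides by x: 3 = -1 * x
Divide by -1: x = -3

x = -3


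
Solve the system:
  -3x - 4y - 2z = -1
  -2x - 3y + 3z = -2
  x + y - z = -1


Using Cramer's rule. Expand each determinant along the first row.
D  = (-3)*[(-3)*(-1) - 3*1] - (-4)*[(-2)*(-1) - 3*1] + (-2)*[(-2)*1 - (-3)*1]
  = (-3)*(0) - (-4)*(-1) + (-2)*(1) = -6
Dx = (-1)*[(-3)*(-1) - 3*1] - (-4)*[(-2)*(-1) - 3*(-1)] + (-2)*[(-2)*1 - (-3)*(-1)]
  = (-1)*(0) - (-4)*(5) + (-2)*(-5) = 30
Dy = (-3)*[(-2)*(-1) - 3*(-1)] - (-1)*[(-2)*(-1) - 3*1] + (-2)*[(-2)*(-1) - (-2)*1]
  = (-3)*(5) - (-1)*(-1) + (-2)*(4) = -24
Dz = (-3)*[(-3)*(-1) - (-2)*1] - (-4)*[(-2)*(-1) - (-2)*1] + (-1)*[(-2)*1 - (-3)*1]
  = (-3)*(5) - (-4)*(4) + (-1)*(1) = 0
x = Dx/D = 30/-6 = -5, y = Dy/D = -24/-6 = 4, z = Dz/D = 0/-6 = 0
Check eq1: (-3)(-5) + (-4)(4) + (-2)(0) = -1 = -1 ✓
Check eq2: (-2)(-5) + (-3)(4) + (3)(0) = -2 = -2 ✓
Check eq3: (1)(-5) + (1)(4) + (-1)(0) = -1 = -1 ✓

x = -5, y = 4, z = 0


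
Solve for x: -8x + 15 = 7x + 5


Starting with: -8x + 15 = 7x + 5
Move all x terms to left: (-8 - 7)x = 5 - 15
Simplify: -15x = -10
Divide both sides by -15: x = 2/3

x = 2/3


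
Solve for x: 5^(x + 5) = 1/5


Express both sides with the same base.
1/5 = 5^(-1)
Since the bases match, equate exponents: x + 5 = -1
So x = -1 - (5) = -6

x = -6


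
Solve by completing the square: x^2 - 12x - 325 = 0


Start: x^2 - 12x - 325 = 0
Move constant: x^2 - 12x = 325
Half of -12 is -6, squared is 36
Add 36 to both sides: x^2 - 12x + 36 = 361
(x - 6)^2 = 361
x - 6 = ±19
x = 6 + 19 = 25 or x = 6 - 19 = -13

x = -13, x = 25


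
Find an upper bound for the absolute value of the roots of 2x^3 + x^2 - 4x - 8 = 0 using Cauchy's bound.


Cauchy's bound: all roots r satisfy |r| <= 1 + max(|a_i/a_n|) for i = 0,...,n-1
where a_n is the leading coefficient.

Coefficients: [2, 1, -4, -8]
Leading coefficient a_n = 2
Ratios |a_i/a_n|: 1/2, 2, 4
Maximum ratio: 4
Cauchy's bound: |r| <= 1 + 4 = 5

Upper bound = 5


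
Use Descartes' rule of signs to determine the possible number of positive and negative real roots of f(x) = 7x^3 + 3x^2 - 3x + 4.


Descartes' rule of signs:

For positive roots, count sign changes in f(x) = 7x^3 + 3x^2 - 3x + 4:
Signs of coefficients: +, +, -, +
Number of sign changes: 2
Possible positive real roots: 2, 0

For negative roots, examine f(-x) = -7x^3 + 3x^2 + 3x + 4:
Signs of coefficients: -, +, +, +
Number of sign changes: 1
Possible negative real roots: 1

Positive roots: 2 or 0; Negative roots: 1


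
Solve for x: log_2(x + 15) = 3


Convert to exponential form: x + 15 = 2^3 = 8
x = 8 - 15 = -7
Check: log_2(-7 + 15) = log_2(8) = log_2(8) = 3 ✓

x = -7


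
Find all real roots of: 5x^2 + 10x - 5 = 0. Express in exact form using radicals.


Using the quadratic formula: x = (-b ± sqrt(b^2 - 4ac)) / (2a)
Here a = 5, b = 10, c = -5
Discriminant = b^2 - 4ac = 10^2 - 4(5)(-5) = 100 + 100 = 200
Since discriminant = 200 > 0, there are two real roots.
x = (-10 ± 10*sqrt(2)) / 10
Simplifying: x = -1 ± sqrt(2)
Numerically: x ≈ 0.4142 or x ≈ -2.4142

x = -1 + sqrt(2) or x = -1 - sqrt(2)


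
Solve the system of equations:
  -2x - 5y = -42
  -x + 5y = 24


Using Cramer's rule:
Determinant D = (-2)(5) - (-1)(-5) = -10 - 5 = -15
Dx = (-42)(5) - (24)(-5) = -210 + 120 = -90
Dy = (-2)(24) - (-1)(-42) = -48 - 42 = -90
x = Dx/D = -90/-15 = 6
y = Dy/D = -90/-15 = 6

x = 6, y = 6


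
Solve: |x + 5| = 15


An absolute value equation |expr| = 15 gives two cases:
Case 1: x + 5 = 15
  x = 10, so x = 10
Case 2: x + 5 = -15
  x = -20, so x = -20

x = -20, x = 10


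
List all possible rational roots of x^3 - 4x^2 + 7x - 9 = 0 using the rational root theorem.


Rational root theorem: possible roots are ±p/q where:
  p divides the constant term (-9): p ∈ {1, 3, 9}
  q divides the leading coefficient (1): q ∈ {1}

All possible rational roots: -9, -3, -1, 1, 3, 9

-9, -3, -1, 1, 3, 9


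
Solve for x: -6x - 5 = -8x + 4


Starting with: -6x - 5 = -8x + 4
Move all x terms to left: (-6 + 8)x = 4 + 5
Simplify: 2x = 9
Divide both sides by 2: x = 9/2

x = 9/2


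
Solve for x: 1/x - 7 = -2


Subtract -7 from both sides: 1/x = 5
Multiply both sides by x: 1 = 5 * x
Divide by 5: x = 1/5

x = 1/5


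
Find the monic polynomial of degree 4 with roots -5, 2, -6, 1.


A monic polynomial with roots -5, 2, -6, 1 is:
p(x) = (x + 5)(x - 2)(x + 6)(x - 1)
After multiplying by (x + 5): x + 5
After multiplying by (x - 2): x^2 + 3x - 10
After multiplying by (x + 6): x^3 + 9x^2 + 8x - 60
After multiplying by (x - 1): x^4 + 8x^3 - x^2 - 68x + 60

x^4 + 8x^3 - x^2 - 68x + 60


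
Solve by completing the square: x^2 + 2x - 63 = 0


Start: x^2 + 2x - 63 = 0
Move constant: x^2 + 2x = 63
Half of 2 is 1, squared is 1
Add 1 to both sides: x^2 + 2x + 1 = 64
(x + 1)^2 = 64
x + 1 = ±8
x = -1 + 8 = 7 or x = -1 - 8 = -9

x = -9, x = 7


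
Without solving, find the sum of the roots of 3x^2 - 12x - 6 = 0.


By Vieta's formulas for ax^2 + bx + c = 0:
  Sum of roots = -b/a
  Product of roots = c/a

Here a = 3, b = -12, c = -6
Sum = -(-12)/3 = 4
Product = -6/3 = -2

Sum = 4


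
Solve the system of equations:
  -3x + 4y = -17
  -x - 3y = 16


Using Cramer's rule:
Determinant D = (-3)(-3) - (-1)(4) = 9 + 4 = 13
Dx = (-17)(-3) - (16)(4) = 51 - 64 = -13
Dy = (-3)(16) - (-1)(-17) = -48 - 17 = -65
x = Dx/D = -13/13 = -1
y = Dy/D = -65/13 = -5

x = -1, y = -5


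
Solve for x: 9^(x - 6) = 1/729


Express both sides with the same base.
1/729 = 9^(-3)
Since the bases match, equate exponents: x - 6 = -3
So x = -3 - (-6) = 3

x = 3


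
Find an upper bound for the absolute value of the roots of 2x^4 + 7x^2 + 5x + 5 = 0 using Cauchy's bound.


Cauchy's bound: all roots r satisfy |r| <= 1 + max(|a_i/a_n|) for i = 0,...,n-1
where a_n is the leading coefficient.

Coefficients: [2, 0, 7, 5, 5]
Leading coefficient a_n = 2
Ratios |a_i/a_n|: 0, 7/2, 5/2, 5/2
Maximum ratio: 7/2
Cauchy's bound: |r| <= 1 + 7/2 = 9/2

Upper bound = 9/2


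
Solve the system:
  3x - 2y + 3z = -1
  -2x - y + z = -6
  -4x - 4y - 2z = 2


Using Cramer's rule. Expand each determinant along the first row.
D  = 3*[(-1)*(-2) - 1*(-4)] - (-2)*[(-2)*(-2) - 1*(-4)] + 3*[(-2)*(-4) - (-1)*(-4)]
  = 3*(6) - (-2)*(8) + 3*(4) = 46
Dx = (-1)*[(-1)*(-2) - 1*(-4)] - (-2)*[(-6)*(-2) - 1*2] + 3*[(-6)*(-4) - (-1)*2]
  = (-1)*(6) - (-2)*(10) + 3*(26) = 92
Dy = 3*[(-6)*(-2) - 1*2] - (-1)*[(-2)*(-2) - 1*(-4)] + 3*[(-2)*2 - (-6)*(-4)]
  = 3*(10) - (-1)*(8) + 3*(-28) = -46
Dz = 3*[(-1)*2 - (-6)*(-4)] - (-2)*[(-2)*2 - (-6)*(-4)] + (-1)*[(-2)*(-4) - (-1)*(-4)]
  = 3*(-26) - (-2)*(-28) + (-1)*(4) = -138
x = Dx/D = 92/46 = 2, y = Dy/D = -46/46 = -1, z = Dz/D = -138/46 = -3
Check eq1: (3)(2) + (-2)(-1) + (3)(-3) = -1 = -1 ✓
Check eq2: (-2)(2) + (-1)(-1) + (1)(-3) = -6 = -6 ✓
Check eq3: (-4)(2) + (-4)(-1) + (-2)(-3) = 2 = 2 ✓

x = 2, y = -1, z = -3


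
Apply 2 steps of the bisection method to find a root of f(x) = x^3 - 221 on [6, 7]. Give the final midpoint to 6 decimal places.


f(x) = x^3 - 221
f(6) = -5 < 0
f(7) = 122 > 0

Step 1: midpoint = (6.000000 + 7.000000)/2 = 6.500000
  f(6.500000) = 53.625000
  f(mid) > 0, so root is in [6.000000, 6.500000]

Step 2: midpoint = (6.000000 + 6.500000)/2 = 6.250000
  f(6.250000) = 23.140625
  f(mid) > 0, so root is in [6.000000, 6.250000]

midpoint = 6.250000


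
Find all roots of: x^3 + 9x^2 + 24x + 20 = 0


Let p(x) = x^3 + 9x^2 + 24x + 20. By the rational root theorem (leading coefficient 1), any rational root is an integer divisor of 20: try ±1, ±2, ... in turn.
Test x = 1: value = 54 ≠ 0.
Test x = -1: value = 4 ≠ 0.
Test x = 2: value = 112 ≠ 0.
Test x = -2: value = 0 ✓, so (x + 2) is a factor.
Synthetic division by (x + 2): bring down 1; 1(-2) + 9 = 7; 7(-2) + 24 = 10; 10(-2) + 20 = 0 → quotient x^2 + 7x + 10, remainder 0.
Solve the quadratic x^2 + 7x + 10 = 0: discriminant = 7^2 - 4(1)(10) = 49 - 40 = 9.
sqrt(9) = 3, so x = (-7 ± 3)/2: x = -2 or x = -5.
Collecting all roots found:

x = -5, x = -2 (multiplicity 2)


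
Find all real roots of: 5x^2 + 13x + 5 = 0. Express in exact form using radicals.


Using the quadratic formula: x = (-b ± sqrt(b^2 - 4ac)) / (2a)
Here a = 5, b = 13, c = 5
Discriminant = b^2 - 4ac = 13^2 - 4(5)(5) = 169 - 100 = 69
Since discriminant = 69 > 0, there are two real roots.
x = (-13 ± sqrt(69)) / 10
Numerically: x ≈ -0.4693 or x ≈ -2.1307

x = (-13 + sqrt(69)) / 10 or x = (-13 - sqrt(69)) / 10


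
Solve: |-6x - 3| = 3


An absolute value equation |expr| = 3 gives two cases:
Case 1: -6x - 3 = 3
  -6x = 6, so x = -1
Case 2: -6x - 3 = -3
  -6x = 0, so x = 0

x = -1, x = 0


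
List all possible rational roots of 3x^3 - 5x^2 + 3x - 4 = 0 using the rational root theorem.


Rational root theorem: possible roots are ±p/q where:
  p divides the constant term (-4): p ∈ {1, 2, 4}
  q divides the leading coefficient (3): q ∈ {1, 3}

All possible rational roots: -4, -2, -4/3, -1, -2/3, -1/3, 1/3, 2/3, 1, 4/3, 2, 4

-4, -2, -4/3, -1, -2/3, -1/3, 1/3, 2/3, 1, 4/3, 2, 4


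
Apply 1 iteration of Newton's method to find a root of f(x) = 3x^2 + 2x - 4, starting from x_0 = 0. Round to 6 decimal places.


Newton's method: x_(n+1) = x_n - f(x_n)/f'(x_n)
f(x) = 3x^2 + 2x - 4
f'(x) = 6x + 2

Iteration 1:
  f(0.000000) = -4.000000
  f'(0.000000) = 2.000000
  x_1 = 0.000000 - (-4.000000)/(2.000000) = 2.000000

x_1 = 2.000000


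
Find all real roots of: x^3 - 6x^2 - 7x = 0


The constant term is 0, so x = 0 is a root. Factor out x:
  x(x^2 - 6x - 7) = 0
Solve the quadratic x^2 - 6x - 7 = 0: discriminant = (-6)^2 - 4(1)(-7) = 36 + 28 = 64.
sqrt(64) = 8, so x = (6 ± 8)/2: x = 7 or x = -1.

x = -1, x = 0, x = 7


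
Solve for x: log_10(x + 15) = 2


Convert to exponential form: x + 15 = 10^2 = 100
x = 100 - 15 = 85
Check: log_10(85 + 15) = log_10(100) = log_10(100) = 2 ✓

x = 85


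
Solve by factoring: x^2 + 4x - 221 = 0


We need two numbers that multiply to -221 and add to 4.
Those numbers are -13 and 17 (since (-13) * 17 = -221 and (-13) + 17 = 4).
So x^2 + 4x - 221 = (x - 13)(x + 17) = 0
Setting each factor to zero: x = 13 or x = -17

x = -17, x = 13


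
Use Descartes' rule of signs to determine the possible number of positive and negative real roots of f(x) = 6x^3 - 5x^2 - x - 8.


Descartes' rule of signs:

For positive roots, count sign changes in f(x) = 6x^3 - 5x^2 - x - 8:
Signs of coefficients: +, -, -, -
Number of sign changes: 1
Possible positive real roots: 1

For negative roots, examine f(-x) = -6x^3 - 5x^2 + x - 8:
Signs of coefficients: -, -, +, -
Number of sign changes: 2
Possible negative real roots: 2, 0

Positive roots: 1; Negative roots: 2 or 0


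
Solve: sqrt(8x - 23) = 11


Square both sides: 8x - 23 = 11^2 = 121
8x = 121 + 23 = 144
x = 18
Check: sqrt(8*18 - 23) = sqrt(121) = 11 ✓

x = 18


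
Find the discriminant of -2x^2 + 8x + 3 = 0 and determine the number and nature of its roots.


For ax^2 + bx + c = 0, discriminant D = b^2 - 4ac
Here a = -2, b = 8, c = 3
D = (8)^2 - 4(-2)(3) = 64 + 24 = 88

D = 88 > 0 but not a perfect square
The equation has 2 distinct real irrational roots.

Discriminant = 88, 2 distinct real irrational roots


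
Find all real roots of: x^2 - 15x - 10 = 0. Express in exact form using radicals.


Using the quadratic formula: x = (-b ± sqrt(b^2 - 4ac)) / (2a)
Here a = 1, b = -15, c = -10
Discriminant = b^2 - 4ac = (-15)^2 - 4(1)(-10) = 225 + 40 = 265
Since discriminant = 265 > 0, there are two real roots.
x = (15 ± sqrt(265)) / 2
Numerically: x ≈ 15.6394 or x ≈ -0.6394

x = (15 + sqrt(265)) / 2 or x = (15 - sqrt(265)) / 2


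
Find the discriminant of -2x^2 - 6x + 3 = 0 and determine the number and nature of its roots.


For ax^2 + bx + c = 0, discriminant D = b^2 - 4ac
Here a = -2, b = -6, c = 3
D = (-6)^2 - 4(-2)(3) = 36 + 24 = 60

D = 60 > 0 but not a perfect square
The equation has 2 distinct real irrational roots.

Discriminant = 60, 2 distinct real irrational roots


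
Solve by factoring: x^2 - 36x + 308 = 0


We need two numbers that multiply to 308 and add to -36.
Those numbers are -22 and -14 (since (-22) * (-14) = 308 and (-22) + (-14) = -36).
So x^2 - 36x + 308 = (x - 22)(x - 14) = 0
Setting each factor to zero: x = 22 or x = 14

x = 14, x = 22


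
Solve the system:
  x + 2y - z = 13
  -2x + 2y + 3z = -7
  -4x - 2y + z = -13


Using Cramer's rule. Expand each determinant along the first row.
D  = 1*[2*1 - 3*(-2)] - 2*[(-2)*1 - 3*(-4)] + (-1)*[(-2)*(-2) - 2*(-4)]
  = 1*(8) - 2*(10) + (-1)*(12) = -24
Dx = 13*[2*1 - 3*(-2)] - 2*[(-7)*1 - 3*(-13)] + (-1)*[(-7)*(-2) - 2*(-13)]
  = 13*(8) - 2*(32) + (-1)*(40) = 0
Dy = 1*[(-7)*1 - 3*(-13)] - 13*[(-2)*1 - 3*(-4)] + (-1)*[(-2)*(-13) - (-7)*(-4)]
  = 1*(32) - 13*(10) + (-1)*(-2) = -96
Dz = 1*[2*(-13) - (-7)*(-2)] - 2*[(-2)*(-13) - (-7)*(-4)] + 13*[(-2)*(-2) - 2*(-4)]
  = 1*(-40) - 2*(-2) + 13*(12) = 120
x = Dx/D = 0/-24 = 0, y = Dy/D = -96/-24 = 4, z = Dz/D = 120/-24 = -5
Check eq1: (1)(0) + (2)(4) + (-1)(-5) = 13 = 13 ✓
Check eq2: (-2)(0) + (2)(4) + (3)(-5) = -7 = -7 ✓
Check eq3: (-4)(0) + (-2)(4) + (1)(-5) = -13 = -13 ✓

x = 0, y = 4, z = -5


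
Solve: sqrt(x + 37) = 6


Square both sides: x + 37 = 6^2 = 36
x = 36 - 37 = -1
x = -1
Check: sqrt(1*(-1) + 37) = sqrt(36) = 6 ✓

x = -1


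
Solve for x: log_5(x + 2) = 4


Convert to exponential form: x + 2 = 5^4 = 625
x = 625 - 2 = 623
Check: log_5(623 + 2) = log_5(625) = log_5(625) = 4 ✓

x = 623


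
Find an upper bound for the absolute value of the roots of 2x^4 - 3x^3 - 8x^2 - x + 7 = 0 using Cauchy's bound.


Cauchy's bound: all roots r satisfy |r| <= 1 + max(|a_i/a_n|) for i = 0,...,n-1
where a_n is the leading coefficient.

Coefficients: [2, -3, -8, -1, 7]
Leading coefficient a_n = 2
Ratios |a_i/a_n|: 3/2, 4, 1/2, 7/2
Maximum ratio: 4
Cauchy's bound: |r| <= 1 + 4 = 5

Upper bound = 5


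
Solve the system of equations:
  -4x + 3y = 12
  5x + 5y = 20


Using Cramer's rule:
Determinant D = (-4)(5) - (5)(3) = -20 - 15 = -35
Dx = (12)(5) - (20)(3) = 60 - 60 = 0
Dy = (-4)(20) - (5)(12) = -80 - 60 = -140
x = Dx/D = 0/-35 = 0
y = Dy/D = -140/-35 = 4

x = 0, y = 4


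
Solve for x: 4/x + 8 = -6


Subtract 8 from both sides: 4/x = -14
Multiply both sides by x: 4 = -14 * x
Divide by -14: x = -2/7

x = -2/7


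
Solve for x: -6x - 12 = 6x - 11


Starting with: -6x - 12 = 6x - 11
Move all x terms to left: (-6 - 6)x = -11 + 12
Simplify: -12x = 1
Divide both sides by -12: x = -1/12

x = -1/12


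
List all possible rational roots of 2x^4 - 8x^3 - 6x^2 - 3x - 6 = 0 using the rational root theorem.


Rational root theorem: possible roots are ±p/q where:
  p divides the constant term (-6): p ∈ {1, 2, 3, 6}
  q divides the leading coefficient (2): q ∈ {1, 2}

All possible rational roots: -6, -3, -2, -3/2, -1, -1/2, 1/2, 1, 3/2, 2, 3, 6

-6, -3, -2, -3/2, -1, -1/2, 1/2, 1, 3/2, 2, 3, 6


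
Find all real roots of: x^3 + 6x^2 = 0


The constant term is 0, so x = 0 is a root. Factor out x:
  x(x^2 + 6x) = 0
Solve the quadratic x^2 + 6x = 0: discriminant = 6^2 - 4(1)(0) = 36 - 0 = 36.
sqrt(36) = 6, so x = (-6 ± 6)/2: x = 0 or x = -6.

x = -6, x = 0 (multiplicity 2)


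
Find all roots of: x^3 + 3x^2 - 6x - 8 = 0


Let p(x) = x^3 + 3x^2 - 6x - 8. By the rational root theorem (leading coefficient 1), any rational root is an integer divisor of 8: try ±1, ±2, ... in turn.
Test x = 1: value = -10 ≠ 0.
Test x = -1: value = 0 ✓, so (x + 1) is a factor.
Synthetic division by (x + 1): bring down 1; 1(-1) + 3 = 2; 2(-1) - 6 = -8; (-8)(-1) - 8 = 0 → quotient x^2 + 2x - 8, remainder 0.
Solve the quadratic x^2 + 2x - 8 = 0: discriminant = 2^2 - 4(1)(-8) = 4 + 32 = 36.
sqrt(36) = 6, so x = (-2 ± 6)/2: x = 2 or x = -4.
Collecting all roots found:

x = -4, x = -1, x = 2


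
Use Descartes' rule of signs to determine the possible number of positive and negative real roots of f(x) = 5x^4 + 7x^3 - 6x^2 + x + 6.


Descartes' rule of signs:

For positive roots, count sign changes in f(x) = 5x^4 + 7x^3 - 6x^2 + x + 6:
Signs of coefficients: +, +, -, +, +
Number of sign changes: 2
Possible positive real roots: 2, 0

For negative roots, examine f(-x) = 5x^4 - 7x^3 - 6x^2 - x + 6:
Signs of coefficients: +, -, -, -, +
Number of sign changes: 2
Possible negative real roots: 2, 0

Positive roots: 2 or 0; Negative roots: 2 or 0


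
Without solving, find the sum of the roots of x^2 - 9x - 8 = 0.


By Vieta's formulas for ax^2 + bx + c = 0:
  Sum of roots = -b/a
  Product of roots = c/a

Here a = 1, b = -9, c = -8
Sum = -(-9)/1 = 9
Product = -8/1 = -8

Sum = 9


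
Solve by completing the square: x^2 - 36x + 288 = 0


Start: x^2 - 36x + 288 = 0
Move constant: x^2 - 36x = -288
Half of -36 is -18, squared is 324
Add 324 to both sides: x^2 - 36x + 324 = 36
(x - 18)^2 = 36
x - 18 = ±6
x = 18 + 6 = 24 or x = 18 - 6 = 12

x = 12, x = 24


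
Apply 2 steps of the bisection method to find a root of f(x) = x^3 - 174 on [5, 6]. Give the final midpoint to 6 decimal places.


f(x) = x^3 - 174
f(5) = -49 < 0
f(6) = 42 > 0

Step 1: midpoint = (5.000000 + 6.000000)/2 = 5.500000
  f(5.500000) = -7.625000
  f(mid) < 0, so root is in [5.500000, 6.000000]

Step 2: midpoint = (5.500000 + 6.000000)/2 = 5.750000
  f(5.750000) = 16.109375
  f(mid) > 0, so root is in [5.500000, 5.750000]

midpoint = 5.750000


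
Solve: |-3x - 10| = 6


An absolute value equation |expr| = 6 gives two cases:
Case 1: -3x - 10 = 6
  -3x = 16, so x = -16/3
Case 2: -3x - 10 = -6
  -3x = 4, so x = -4/3

x = -16/3, x = -4/3


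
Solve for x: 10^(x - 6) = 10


Express both sides with the same base.
10 = 10^1
Since the bases match, equate exponents: x - 6 = 1
So x = 1 - (-6) = 7

x = 7


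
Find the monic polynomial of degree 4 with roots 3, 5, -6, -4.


A monic polynomial with roots 3, 5, -6, -4 is:
p(x) = (x - 3)(x - 5)(x + 6)(x + 4)
After multiplying by (x - 3): x - 3
After multiplying by (x - 5): x^2 - 8x + 15
After multiplying by (x + 6): x^3 - 2x^2 - 33x + 90
After multiplying by (x + 4): x^4 + 2x^3 - 41x^2 - 42x + 360

x^4 + 2x^3 - 41x^2 - 42x + 360


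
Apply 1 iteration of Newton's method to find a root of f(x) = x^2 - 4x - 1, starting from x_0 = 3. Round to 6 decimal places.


Newton's method: x_(n+1) = x_n - f(x_n)/f'(x_n)
f(x) = x^2 - 4x - 1
f'(x) = 2x - 4

Iteration 1:
  f(3.000000) = -4.000000
  f'(3.000000) = 2.000000
  x_1 = 3.000000 - (-4.000000)/(2.000000) = 5.000000

x_1 = 5.000000


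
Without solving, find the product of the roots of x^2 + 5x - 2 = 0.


By Vieta's formulas for ax^2 + bx + c = 0:
  Sum of roots = -b/a
  Product of roots = c/a

Here a = 1, b = 5, c = -2
Sum = -(5)/1 = -5
Product = -2/1 = -2

Product = -2


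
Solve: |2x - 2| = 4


An absolute value equation |expr| = 4 gives two cases:
Case 1: 2x - 2 = 4
  2x = 6, so x = 3
Case 2: 2x - 2 = -4
  2x = -2, so x = -1

x = -1, x = 3


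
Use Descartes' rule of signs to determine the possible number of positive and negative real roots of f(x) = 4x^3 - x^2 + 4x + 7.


Descartes' rule of signs:

For positive roots, count sign changes in f(x) = 4x^3 - x^2 + 4x + 7:
Signs of coefficients: +, -, +, +
Number of sign changes: 2
Possible positive real roots: 2, 0

For negative roots, examine f(-x) = -4x^3 - x^2 - 4x + 7:
Signs of coefficients: -, -, -, +
Number of sign changes: 1
Possible negative real roots: 1

Positive roots: 2 or 0; Negative roots: 1


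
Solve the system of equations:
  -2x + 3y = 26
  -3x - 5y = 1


Using Cramer's rule:
Determinant D = (-2)(-5) - (-3)(3) = 10 + 9 = 19
Dx = (26)(-5) - (1)(3) = -130 - 3 = -133
Dy = (-2)(1) - (-3)(26) = -2 + 78 = 76
x = Dx/D = -133/19 = -7
y = Dy/D = 76/19 = 4

x = -7, y = 4


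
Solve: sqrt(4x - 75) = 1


Square both sides: 4x - 75 = 1^2 = 1
4x = 1 + 75 = 76
x = 19
Check: sqrt(4*19 - 75) = sqrt(1) = 1 ✓

x = 19


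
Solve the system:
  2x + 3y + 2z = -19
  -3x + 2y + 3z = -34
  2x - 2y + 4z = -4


Using Cramer's rule. Expand each determinant along the first row.
D  = 2*[2*4 - 3*(-2)] - 3*[(-3)*4 - 3*2] + 2*[(-3)*(-2) - 2*2]
  = 2*(14) - 3*(-18) + 2*(2) = 86
Dx = (-19)*[2*4 - 3*(-2)] - 3*[(-34)*4 - 3*(-4)] + 2*[(-34)*(-2) - 2*(-4)]
  = (-19)*(14) - 3*(-124) + 2*(76) = 258
Dy = 2*[(-34)*4 - 3*(-4)] - (-19)*[(-3)*4 - 3*2] + 2*[(-3)*(-4) - (-34)*2]
  = 2*(-124) - (-19)*(-18) + 2*(80) = -430
Dz = 2*[2*(-4) - (-34)*(-2)] - 3*[(-3)*(-4) - (-34)*2] + (-19)*[(-3)*(-2) - 2*2]
  = 2*(-76) - 3*(80) + (-19)*(2) = -430
x = Dx/D = 258/86 = 3, y = Dy/D = -430/86 = -5, z = Dz/D = -430/86 = -5
Check eq1: (2)(3) + (3)(-5) + (2)(-5) = -19 = -19 ✓
Check eq2: (-3)(3) + (2)(-5) + (3)(-5) = -34 = -34 ✓
Check eq3: (2)(3) + (-2)(-5) + (4)(-5) = -4 = -4 ✓

x = 3, y = -5, z = -5


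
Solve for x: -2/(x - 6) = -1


Multiply both sides by (x - 6): -2 = -1(x - 6)
Distribute: -2 = -x + 6
-x = -2 - 6 = -8
x = 8

x = 8


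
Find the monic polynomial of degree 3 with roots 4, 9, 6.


A monic polynomial with roots 4, 9, 6 is:
p(x) = (x - 4)(x - 9)(x - 6)
After multiplying by (x - 4): x - 4
After multiplying by (x - 9): x^2 - 13x + 36
After multiplying by (x - 6): x^3 - 19x^2 + 114x - 216

x^3 - 19x^2 + 114x - 216
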